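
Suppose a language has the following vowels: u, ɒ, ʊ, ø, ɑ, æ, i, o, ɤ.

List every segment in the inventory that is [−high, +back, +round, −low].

Eliminate segments failing any feature: /u, ʊ, i/ are [+high]; /ɒ/ is [+low]; /ø, æ/ are [−back]; /ɑ, ɤ/ are [−round]. The remaining /o/ satisfy [−high], [+back], [+round], [−low].

o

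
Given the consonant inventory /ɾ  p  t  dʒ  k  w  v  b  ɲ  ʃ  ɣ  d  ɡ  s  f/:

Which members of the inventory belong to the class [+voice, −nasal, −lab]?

Checking each segment against [+voice], [−nasal], [−labial]: /ɾ/ (alveolar tap), /dʒ/ (voiced postalveolar affricate), /ɣ/ (voiced velar fricative), /d/ (voiced alveolar stop), /ɡ/ (voiced velar stop) satisfy every feature; every other segment in the inventory fails at least one.

ɾ, dʒ, ɣ, d, ɡ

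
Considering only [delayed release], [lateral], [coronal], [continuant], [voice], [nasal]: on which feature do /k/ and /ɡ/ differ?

/k/ (voiceless velar stop) and /ɡ/ (voiced velar stop) agree on [−delayed release], [−lateral], [−coronal], [−continuant], [−nasal]. They differ on [voice] (/k/ [−], /ɡ/ [+]).

[voice]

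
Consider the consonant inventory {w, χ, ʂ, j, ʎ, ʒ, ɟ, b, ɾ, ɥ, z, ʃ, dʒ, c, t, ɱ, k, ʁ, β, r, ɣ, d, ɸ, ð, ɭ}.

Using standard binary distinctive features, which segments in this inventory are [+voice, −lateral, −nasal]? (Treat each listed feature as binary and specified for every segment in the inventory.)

w, j, ʒ, ɟ, b, ɾ, ɥ, z, dʒ, ʁ, β, r, ɣ, d, ð

Checking each segment against [+voice], [−lateral], [−nasal]: /w/ (labial-velar glide), /j/ (palatal glide), /ʒ/ (voiced postalveolar fricative), /ɟ/ (voiced palatal stop), /b/ (voiced bilabial stop), /ɾ/ (alveolar tap), among others, satisfy every feature; every other segment in the inventory fails at least one.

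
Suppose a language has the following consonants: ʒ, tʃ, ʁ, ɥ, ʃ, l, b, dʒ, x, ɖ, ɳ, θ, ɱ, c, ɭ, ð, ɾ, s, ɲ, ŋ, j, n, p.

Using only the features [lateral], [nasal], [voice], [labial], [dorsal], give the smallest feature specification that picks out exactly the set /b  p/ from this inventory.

[−nasal, +labial, −dorsal]

The class [−nasal], [+labial], [−dorsal] has exactly /b, p/ as its extension in this inventory. No smaller conjunction from the listed features achieves this: [+labial, −dorsal] alone would also admit /ɱ/; [−nasal, −dorsal] alone would also admit /ʒ, tʃ, ʃ, l, …/; [−nasal, +labial] alone would also admit /ɥ/; and checking the remaining two-feature bundles turns up none with this extension.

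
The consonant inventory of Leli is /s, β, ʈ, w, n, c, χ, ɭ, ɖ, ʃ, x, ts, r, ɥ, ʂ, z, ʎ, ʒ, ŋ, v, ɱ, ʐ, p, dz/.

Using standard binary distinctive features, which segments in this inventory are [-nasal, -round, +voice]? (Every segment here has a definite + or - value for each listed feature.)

β, ɭ, ɖ, r, z, ʎ, ʒ, v, ʐ, dz

Checking each segment against [-nasal], [-round], [+voice]: /β/ (voiced bilabial fricative), /ɭ/ (retroflex lateral approximant), /ɖ/ (voiced retroflex stop), /r/ (alveolar trill), /z/ (voiced alveolar fricative), /ʎ/ (palatal lateral approximant), among others, satisfy every feature; every other segment in the inventory fails at least one.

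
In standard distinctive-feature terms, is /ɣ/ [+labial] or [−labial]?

/ɣ/ is the voiced velar fricative. The feature [labial] marks segments articulated with one or both lips; /ɣ/ lacks this property, so it is [−labial].

[−labial]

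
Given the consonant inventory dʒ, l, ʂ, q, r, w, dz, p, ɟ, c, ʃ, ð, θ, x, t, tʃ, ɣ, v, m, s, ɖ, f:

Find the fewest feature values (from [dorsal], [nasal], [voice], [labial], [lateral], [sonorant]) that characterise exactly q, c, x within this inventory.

[−voice, +dorsal]

The class [−voice], [+dorsal] has exactly /q, c, x/ as its extension in this inventory. No smaller conjunction from the listed features achieves this: [+dorsal] alone would also admit /w, ɟ, ɣ/; [−voice] alone would also admit /ʂ, p, ʃ, θ, …/; and checking the remaining single features turns up none with this extension.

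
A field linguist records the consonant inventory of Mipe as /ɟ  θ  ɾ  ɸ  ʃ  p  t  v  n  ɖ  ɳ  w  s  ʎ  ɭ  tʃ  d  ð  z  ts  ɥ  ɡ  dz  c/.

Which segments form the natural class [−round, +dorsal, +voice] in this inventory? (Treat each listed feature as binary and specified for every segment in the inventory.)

ɟ, ʎ, ɡ

Eliminate segments failing any feature: /θ, ɾ, ɸ, ʃ, p, t, v, n, ɖ, ɳ, s, ɭ, tʃ, d, ð, z, ts, dz/ are [−dorsal]; /w, ɥ/ are [+round]; /c/ is [−voice]. The remaining /ɟ, ʎ, ɡ/ satisfy [−round], [+dorsal], [+voice].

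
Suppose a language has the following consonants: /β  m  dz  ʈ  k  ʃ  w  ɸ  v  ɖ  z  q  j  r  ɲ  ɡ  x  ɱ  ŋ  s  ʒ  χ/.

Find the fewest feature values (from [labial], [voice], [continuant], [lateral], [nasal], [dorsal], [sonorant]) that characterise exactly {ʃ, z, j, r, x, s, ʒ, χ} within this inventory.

[+continuant, −labial]

/ʃ, z, j, r, x, s, ʒ, χ/ are all [+continuant], [−labial], and no other segment in the inventory matches both values. Dropping any one of them over-generates: [−labial] alone would also admit /dz, ʈ, k, ɖ, …/; [+continuant] alone would also admit /β, w, ɸ, v/. No other single listed feature picks out exactly this set either, so fewer than two features will not do.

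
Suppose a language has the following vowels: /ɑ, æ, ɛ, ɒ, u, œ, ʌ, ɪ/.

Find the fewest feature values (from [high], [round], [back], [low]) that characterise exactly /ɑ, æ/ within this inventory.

Every target segment is [+low], [−round]; each remaining inventory member fails at least one of these. Each conjunct is needed — [−round] alone would also admit /ɛ, ʌ, ɪ/; [+low] alone would also admit /ɒ/ — and no other single listed feature has exactly this extension, so two is the minimum.

[+low, −round]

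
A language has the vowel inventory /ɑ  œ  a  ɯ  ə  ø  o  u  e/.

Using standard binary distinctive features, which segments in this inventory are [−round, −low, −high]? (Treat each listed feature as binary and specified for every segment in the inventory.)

The [−round] segments are /ɑ, a, ɯ, ə, e/.
Among these, [−low] gives /ɯ, ə, e/.
Then [−high] leaves /ə, e/.

ə, e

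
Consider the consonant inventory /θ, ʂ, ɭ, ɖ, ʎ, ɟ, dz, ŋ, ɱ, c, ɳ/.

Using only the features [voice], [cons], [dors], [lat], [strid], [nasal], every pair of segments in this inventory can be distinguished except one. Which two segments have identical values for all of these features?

Both /ɱ/ and /ɳ/ are [+voice], [+consonantal], [−dorsal], [−lateral], [−strident], [+nasal]. Since the list omits [labial] and [coronal] — which do distinguish the labiodental nasal from the retroflex nasal — this pair collapses; all other pairs remain distinct.

ɱ, ɳ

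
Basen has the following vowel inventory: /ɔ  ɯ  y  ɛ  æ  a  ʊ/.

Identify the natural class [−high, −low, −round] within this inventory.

The [−high] segments are /ɔ, ɛ, æ, a/.
Within that set, [−low] gives /ɔ, ɛ/.
Among these, [−round] leaves /ɛ/.

ɛ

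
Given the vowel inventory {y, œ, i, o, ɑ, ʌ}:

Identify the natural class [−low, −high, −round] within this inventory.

Checking each segment against [−low], [−high], [−round]: /ʌ/ (mid back unrounded lax vowel) satisfies every feature; every other segment in the inventory fails at least one.

ʌ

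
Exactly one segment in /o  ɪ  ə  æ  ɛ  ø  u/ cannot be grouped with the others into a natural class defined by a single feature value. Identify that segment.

/ø, ɛ, o, ɪ, ə, u/ are all [-low], but /æ/ (low front unrounded vowel) is [+low]. No other single segment can be removed to leave a set sharing one feature value that the removed segment lacks, so /æ/ is the odd one out.

æ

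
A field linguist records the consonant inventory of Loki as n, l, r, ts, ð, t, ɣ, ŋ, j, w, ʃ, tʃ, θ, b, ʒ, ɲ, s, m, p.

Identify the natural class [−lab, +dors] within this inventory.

Checking each segment against [−labial], [+dorsal]: /ɣ/ (voiced velar fricative), /ŋ/ (velar nasal), /j/ (palatal glide), /ɲ/ (palatal nasal) satisfy every feature; every other segment in the inventory fails at least one.

ɣ, ŋ, j, ɲ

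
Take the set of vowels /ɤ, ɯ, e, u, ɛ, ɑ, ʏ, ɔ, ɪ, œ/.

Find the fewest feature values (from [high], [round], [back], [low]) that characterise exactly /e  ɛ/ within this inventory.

Every target segment is [−high], [−back], [−round]; each remaining inventory member fails at least one of these. Each conjunct is needed — [−back, −round] alone would also admit /ɪ/; [−high, −round] alone would also admit /ɤ, ɑ/; [−high, −back] alone would also admit /œ/ — and no other combination of two listed features has exactly this extension, so three is the minimum.

[−high, −back, −round]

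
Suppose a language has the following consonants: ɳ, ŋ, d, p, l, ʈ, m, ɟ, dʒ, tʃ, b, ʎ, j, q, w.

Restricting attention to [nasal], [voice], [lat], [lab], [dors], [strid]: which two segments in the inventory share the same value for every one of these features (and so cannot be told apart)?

j, ɟ

/j/ (palatal glide) and /ɟ/ (voiced palatal stop) are both [−nasal], [+voice], [−lateral], [−labial], [+dorsal], [−strident], so none of the listed features separates them. (They do differ in [sonorant] and [continuant], which are not among the given features.) Every other pair in the inventory differs on at least one listed feature.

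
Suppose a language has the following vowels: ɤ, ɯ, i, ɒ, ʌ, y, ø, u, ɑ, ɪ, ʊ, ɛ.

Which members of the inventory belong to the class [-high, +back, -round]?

Eliminate segments failing any feature: /ɯ, i, y, u, ɪ, ʊ/ are [+high]; /ɒ/ is [+round]; /ø, ɛ/ are [-back]. The remaining /ɤ, ʌ, ɑ/ satisfy [-high], [+back], [-round].

ɤ, ʌ, ɑ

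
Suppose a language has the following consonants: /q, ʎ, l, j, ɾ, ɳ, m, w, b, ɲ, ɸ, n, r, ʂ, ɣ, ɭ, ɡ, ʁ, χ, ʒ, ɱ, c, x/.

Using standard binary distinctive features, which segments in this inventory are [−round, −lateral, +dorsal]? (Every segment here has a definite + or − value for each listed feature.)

First, the [−round] segments are /q, ʎ, l, j, ɾ, ɳ, m, b, ɲ, ɸ, n, r, ʂ, ɣ, ɭ, ɡ, ʁ, χ, ʒ, ɱ, c, x/.
Then [−lateral] gives /q, j, ɾ, ɳ, m, b, ɲ, ɸ, n, r, ʂ, ɣ, ɡ, ʁ, χ, ʒ, ɱ, c, x/.
Then [+dorsal] leaves /q, j, ɲ, ɣ, ɡ, ʁ, χ, c, x/.

q, j, ɲ, ɣ, ɡ, ʁ, χ, c, x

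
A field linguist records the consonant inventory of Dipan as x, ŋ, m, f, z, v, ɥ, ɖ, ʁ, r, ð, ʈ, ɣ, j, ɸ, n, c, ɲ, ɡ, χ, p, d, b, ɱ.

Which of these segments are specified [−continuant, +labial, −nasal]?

The [−continuant] segments are /ŋ, m, ɖ, ʈ, n, c, ɲ, ɡ, p, d, b, ɱ/.
Then [+labial] gives /m, p, b, ɱ/.
Among these, [−nasal] leaves /p, b/.

p, b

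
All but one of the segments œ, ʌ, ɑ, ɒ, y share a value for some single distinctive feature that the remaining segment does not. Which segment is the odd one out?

/ɒ, œ, ʌ, ɑ/ are all [−high], but /y/ (high front rounded tense vowel) is [+high]. No other single segment can be removed to leave a set sharing one feature value that the removed segment lacks, so /y/ is the odd one out.

y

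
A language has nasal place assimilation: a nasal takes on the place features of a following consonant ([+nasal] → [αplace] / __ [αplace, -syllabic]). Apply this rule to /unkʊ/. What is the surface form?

[uŋkʊ]

/n/ sits before the [+dorsal] consonant /k/, so it takes on [+dorsal] and surfaces as /ŋ/. The rest of the form is unaffected: [uŋkʊ].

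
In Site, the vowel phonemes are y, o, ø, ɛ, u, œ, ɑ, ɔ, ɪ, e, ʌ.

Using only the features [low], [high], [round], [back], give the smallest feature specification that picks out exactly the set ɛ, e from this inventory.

[−high, −back, −round]

/ɛ, e/ are all [−high], [−back], [−round], and no other segment in the inventory matches all three values. Dropping any one of them over-generates: [−back, −round] alone would also admit /ɪ/; [−high, −round] alone would also admit /ɑ, ʌ/; [−high, −back] alone would also admit /ø, œ/. No other combination of two listed features picks out exactly this set either, so fewer than three features will not do.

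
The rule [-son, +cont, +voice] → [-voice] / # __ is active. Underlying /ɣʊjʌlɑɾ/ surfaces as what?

/ɣ/ satisfies [-son, +cont, +voice] and sits in # __. The [-voice] counterpart of the voiced velar fricative is /x/. Other segments in /ɣʊjʌlɑɾ/ either fail the structural description or are not in the environment, so the surface form is [xʊjʌlɑɾ].

[xʊjʌlɑɾ]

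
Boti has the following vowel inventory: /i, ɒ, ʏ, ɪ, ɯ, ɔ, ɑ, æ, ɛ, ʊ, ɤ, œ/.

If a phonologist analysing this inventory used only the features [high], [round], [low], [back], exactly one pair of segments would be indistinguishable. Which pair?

On the given features, /ɪ/ and /i/ have an identical profile: [+high], [−round], [−low], [−back]. No other two segments in the inventory coincide on all 4 features. (They do differ in [tense], which is not among the given features.)

ɪ, i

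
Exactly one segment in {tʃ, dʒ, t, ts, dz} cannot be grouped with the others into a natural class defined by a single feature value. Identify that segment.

t

/ts, dʒ, dz, tʃ/ are all [+delayed release], but /t/ (voiceless alveolar stop) is [-delayed release]. No other single segment can be removed to leave a set sharing one feature value that the removed segment lacks, so /t/ is the odd one out.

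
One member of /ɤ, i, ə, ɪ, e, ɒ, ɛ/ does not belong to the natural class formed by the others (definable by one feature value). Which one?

[low] (equivalently [round]) groups all but one: /ɤ, i, e, ɪ, ə, ɛ/ share [-low] while /ɒ/ (low back rounded vowel) alone is [+low]. Removing any other segment would not leave a single-feature class that excludes it.

ɒ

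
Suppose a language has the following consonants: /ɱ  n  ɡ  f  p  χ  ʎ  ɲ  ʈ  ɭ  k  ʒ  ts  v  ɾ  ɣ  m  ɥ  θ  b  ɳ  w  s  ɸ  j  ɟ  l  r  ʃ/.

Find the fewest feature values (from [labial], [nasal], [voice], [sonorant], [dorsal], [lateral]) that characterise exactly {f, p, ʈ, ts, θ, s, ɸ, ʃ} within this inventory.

[-voice, -dorsal]

Every target segment is [-voice], [-dorsal]; each remaining inventory member fails at least one of these. Each conjunct is needed — [-dorsal] alone would also admit /ɱ, n, ɭ, ʒ, …/; [-voice] alone would also admit /χ, k/ — and no other single listed feature has exactly this extension, so two is the minimum.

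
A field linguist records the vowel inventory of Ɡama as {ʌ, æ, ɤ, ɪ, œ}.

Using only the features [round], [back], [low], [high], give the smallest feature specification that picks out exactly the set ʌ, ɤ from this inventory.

[+back]

The target set is precisely the extension of [+back] in this inventory.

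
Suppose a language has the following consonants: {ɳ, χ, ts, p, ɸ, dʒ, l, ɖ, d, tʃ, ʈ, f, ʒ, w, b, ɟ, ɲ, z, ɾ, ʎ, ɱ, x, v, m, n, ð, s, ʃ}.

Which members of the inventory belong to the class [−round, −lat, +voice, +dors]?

ɟ, ɲ

Eliminate segments failing any feature: /ɳ, dʒ, ɖ, d, ʒ, b, z, ɾ, ɱ, v, m, n, ð/ are [−dorsal]; /χ, ts, p, ɸ, tʃ, ʈ, f, x, s, ʃ/ are [−voice]; /l, ʎ/ are [+lateral]; /w/ is [+round]. The remaining /ɟ, ɲ/ satisfy [−round], [−lateral], [+voice], [+dorsal].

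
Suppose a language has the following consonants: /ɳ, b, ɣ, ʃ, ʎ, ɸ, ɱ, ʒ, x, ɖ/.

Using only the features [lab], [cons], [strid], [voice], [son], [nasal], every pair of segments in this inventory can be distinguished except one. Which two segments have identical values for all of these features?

Both /ɣ/ and /ɖ/ are [−labial], [+consonantal], [−strident], [+voice], [−sonorant], [−nasal]. Since the list omits [continuant], [coronal] and [dorsal] — which do distinguish the voiced velar fricative from the voiced retroflex stop — this pair collapses; all other pairs remain distinct.

ɣ, ɖ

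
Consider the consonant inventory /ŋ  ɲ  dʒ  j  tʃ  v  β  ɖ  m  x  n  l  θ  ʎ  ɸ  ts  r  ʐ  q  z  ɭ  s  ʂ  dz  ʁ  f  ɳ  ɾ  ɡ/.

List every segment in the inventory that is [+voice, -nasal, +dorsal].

j, ʎ, ʁ, ɡ

Among the inventory, the [+voice] segments are /ŋ, ɲ, dʒ, j, v, β, ɖ, m, n, l, ʎ, r, ʐ, z, ɭ, dz, ʁ, ɳ, ɾ, ɡ/.
Within that set, [-nasal] gives /dʒ, j, v, β, ɖ, l, ʎ, r, ʐ, z, ɭ, dz, ʁ, ɾ, ɡ/.
Then [+dorsal] leaves /j, ʎ, ʁ, ɡ/.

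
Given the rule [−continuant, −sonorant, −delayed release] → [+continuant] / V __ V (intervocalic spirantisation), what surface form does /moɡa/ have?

[moɣa]

/ɡ/ satisfies [−continuant, −sonorant, −delayed release] and sits in V __ V. The [+continuant] counterpart of the voiced velar stop is /ɣ/. Other segments in /moɡa/ either fail the structural description or are not in the environment, so the surface form is [moɣa].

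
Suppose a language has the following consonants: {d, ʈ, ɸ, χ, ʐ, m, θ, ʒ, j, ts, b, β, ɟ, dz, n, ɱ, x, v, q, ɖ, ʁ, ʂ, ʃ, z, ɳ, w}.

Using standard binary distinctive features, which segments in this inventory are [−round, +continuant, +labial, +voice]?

Among the inventory, the [−round] segments are /d, ʈ, ɸ, χ, ʐ, m, θ, ʒ, j, ts, b, β, ɟ, dz, n, ɱ, x, v, q, ɖ, ʁ, ʂ, ʃ, z, ɳ/.
Within that set, [+continuant] gives /ɸ, χ, ʐ, θ, ʒ, j, β, x, v, ʁ, ʂ, ʃ, z/.
Within that set, [+labial] gives /ɸ, β, v/.
Within that set, [+voice] leaves /β, v/.

β, v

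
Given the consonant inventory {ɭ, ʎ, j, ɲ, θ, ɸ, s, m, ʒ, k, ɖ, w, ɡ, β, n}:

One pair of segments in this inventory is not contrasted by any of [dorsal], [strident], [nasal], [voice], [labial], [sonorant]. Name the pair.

Both /ʎ/ and /j/ are [+dorsal], [−strident], [−nasal], [+voice], [−labial], [+sonorant]. Since the list omits [lateral] — which does distinguish the palatal lateral approximant from the palatal glide — this pair collapses; all other pairs remain distinct.

ʎ, j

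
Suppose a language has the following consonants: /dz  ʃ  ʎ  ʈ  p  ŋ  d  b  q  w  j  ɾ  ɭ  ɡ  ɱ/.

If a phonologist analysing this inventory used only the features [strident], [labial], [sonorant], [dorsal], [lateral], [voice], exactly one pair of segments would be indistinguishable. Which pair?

Both /ŋ/ and /j/ are [−strident], [−labial], [+sonorant], [+dorsal], [−lateral], [+voice]. Since the list omits [nasal], [continuant] and [back] — which do distinguish the velar nasal from the palatal glide — this pair collapses; all other pairs remain distinct.

ŋ, j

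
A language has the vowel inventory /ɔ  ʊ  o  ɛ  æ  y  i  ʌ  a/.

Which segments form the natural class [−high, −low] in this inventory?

Checking each segment against [−high], [−low]: /ɔ/ (mid back rounded lax vowel), /o/ (mid back rounded tense vowel), /ɛ/ (mid front unrounded lax vowel), /ʌ/ (mid back unrounded lax vowel) satisfy every feature; every other segment in the inventory fails at least one.

ɔ, o, ɛ, ʌ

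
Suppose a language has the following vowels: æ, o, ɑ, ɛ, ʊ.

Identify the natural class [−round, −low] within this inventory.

First, the [−round] segments are /æ, ɑ, ɛ/.
Then [−low] leaves /ɛ/.

ɛ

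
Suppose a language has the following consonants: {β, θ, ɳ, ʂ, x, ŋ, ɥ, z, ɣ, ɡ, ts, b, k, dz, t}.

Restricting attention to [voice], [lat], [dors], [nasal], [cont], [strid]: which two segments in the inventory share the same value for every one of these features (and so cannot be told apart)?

/ɣ/ (voiced velar fricative) and /ɥ/ (labial-palatal glide) are both [+voice], [-lateral], [+dorsal], [-nasal], [+continuant], [-strident], so none of the listed features separates them. (They do differ in [sonorant], [labial], [round] and [back], which are not among the given features.) Every other pair in the inventory differs on at least one listed feature.

ɣ, ɥ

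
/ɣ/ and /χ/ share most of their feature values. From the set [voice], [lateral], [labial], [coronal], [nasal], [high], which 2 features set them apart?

The two segments share [-lateral], [-labial], [-coronal], [-nasal]. The only features from the list on which they differ: /ɣ/ is [+voice] while /χ/ is [-voice]; /ɣ/ is [+high] while /χ/ is [-high].

[voice], [high]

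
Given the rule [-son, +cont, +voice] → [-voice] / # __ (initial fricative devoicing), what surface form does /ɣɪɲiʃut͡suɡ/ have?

[xɪɲiʃut͡suɡ]

Only the initial segment /ɣ/ is both word-initial and matches the structural description. It is a voiced velar fricative, so [-son, +cont, +voice] holds; changing it to [-voice] with all other features held fixed yields /x/ (voiceless velar fricative). No other segment meets both the structural description and the environment, so the output is [xɪɲiʃut͡suɡ].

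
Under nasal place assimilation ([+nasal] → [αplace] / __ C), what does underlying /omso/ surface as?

[onso]

In /omso/, the nasal /m/ precedes /s/, which is [+coronal]. The nasal assimilates in place, becoming the [+coronal] nasal /n/. The surface form is [onso].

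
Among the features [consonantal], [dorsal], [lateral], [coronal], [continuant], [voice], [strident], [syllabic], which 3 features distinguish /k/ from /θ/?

The two segments share [+consonantal], [−lateral], [−voice], [−strident], [−syllabic]. The only features from the list on which they differ: /k/ is [−continuant] while /θ/ is [+continuant]; /k/ is [−coronal] while /θ/ is [+coronal]; /k/ is [+dorsal] while /θ/ is [−dorsal].

[continuant], [coronal], [dorsal]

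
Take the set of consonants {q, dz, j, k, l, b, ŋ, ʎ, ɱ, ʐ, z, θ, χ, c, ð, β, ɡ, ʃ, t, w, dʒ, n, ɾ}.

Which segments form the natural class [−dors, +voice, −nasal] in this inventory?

Checking each segment against [−dorsal], [+voice], [−nasal]: /dz/ (voiced alveolar affricate), /l/ (alveolar lateral approximant), /b/ (voiced bilabial stop), /ʐ/ (voiced retroflex fricative), /z/ (voiced alveolar fricative), /ð/ (voiced dental fricative), among others, satisfy every feature; every other segment in the inventory fails at least one.

dz, l, b, ʐ, z, ð, β, dʒ, ɾ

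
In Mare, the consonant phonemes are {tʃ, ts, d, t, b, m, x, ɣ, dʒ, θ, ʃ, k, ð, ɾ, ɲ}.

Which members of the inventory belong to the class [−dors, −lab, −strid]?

d, t, θ, ð, ɾ

Checking each segment against [−dorsal], [−labial], [−strident]: /d/ (voiced alveolar stop), /t/ (voiceless alveolar stop), /θ/ (voiceless dental fricative), /ð/ (voiced dental fricative), /ɾ/ (alveolar tap) satisfy every feature; every other segment in the inventory fails at least one.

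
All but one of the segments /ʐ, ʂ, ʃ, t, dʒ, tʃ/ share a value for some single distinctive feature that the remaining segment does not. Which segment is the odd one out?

The remaining segments after removing /t/ share [−anterior]; /t/ (voiceless alveolar stop) is [+anterior]. For every other candidate removal, the leftover set fails to share any single feature value that the removed segment lacks.

t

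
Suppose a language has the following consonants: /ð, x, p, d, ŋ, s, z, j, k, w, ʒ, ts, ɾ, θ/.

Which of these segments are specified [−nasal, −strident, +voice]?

The [−nasal] segments are /ð, x, p, d, s, z, j, k, w, ʒ, ts, ɾ, θ/.
Intersecting with [−strident] gives /ð, x, p, d, j, k, w, ɾ, θ/.
Among these, [+voice] leaves /ð, d, j, w, ɾ/.

ð, d, j, w, ɾ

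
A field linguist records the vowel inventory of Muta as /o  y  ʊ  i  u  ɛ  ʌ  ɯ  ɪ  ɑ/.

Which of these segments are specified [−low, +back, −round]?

Among the inventory, the [−low] segments are /o, y, ʊ, i, u, ɛ, ʌ, ɯ, ɪ/.
Then [+back] gives /o, ʊ, u, ʌ, ɯ/.
Among these, [−round] leaves /ʌ, ɯ/.

ʌ, ɯ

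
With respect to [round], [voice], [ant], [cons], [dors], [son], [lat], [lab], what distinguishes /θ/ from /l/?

/θ/ (voiceless dental fricative) and /l/ (alveolar lateral approximant) agree on [-round], [+anterior], [+consonantal], [-dorsal], [-labial]. They differ on [sonorant] (/θ/ [-], /l/ [+]), [voice] (/θ/ [-], /l/ [+]), [lateral] (/θ/ [-], /l/ [+]).

[sonorant], [voice], [lateral]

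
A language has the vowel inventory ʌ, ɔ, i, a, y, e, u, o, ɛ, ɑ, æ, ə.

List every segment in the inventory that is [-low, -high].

The [-low] segments are /ʌ, ɔ, i, y, e, u, o, ɛ, ə/.
Within that set, [-high] leaves /ʌ, ɔ, e, o, ɛ, ə/.

ʌ, ɔ, e, o, ɛ, ə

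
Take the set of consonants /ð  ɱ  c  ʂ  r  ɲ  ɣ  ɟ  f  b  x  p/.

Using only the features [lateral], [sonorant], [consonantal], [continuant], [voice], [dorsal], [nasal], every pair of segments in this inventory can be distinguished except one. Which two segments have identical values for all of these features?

ʂ, f

On the given features, /ʂ/ and /f/ have an identical profile: [-lateral], [-sonorant], [+consonantal], [+continuant], [-voice], [-dorsal], [-nasal]. No other two segments in the inventory coincide on all 7 features. (They do differ in [labial] and [coronal], which are not among the given features.)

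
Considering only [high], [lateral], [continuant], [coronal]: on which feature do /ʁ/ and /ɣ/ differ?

[high]

/ʁ/ is the voiced uvular fricative and /ɣ/ is the voiced velar fricative. Both are [−lateral], [+continuant], [−coronal]. /ʁ/ is [−high] while /ɣ/ is [+high], so the distinguishing feature is [high].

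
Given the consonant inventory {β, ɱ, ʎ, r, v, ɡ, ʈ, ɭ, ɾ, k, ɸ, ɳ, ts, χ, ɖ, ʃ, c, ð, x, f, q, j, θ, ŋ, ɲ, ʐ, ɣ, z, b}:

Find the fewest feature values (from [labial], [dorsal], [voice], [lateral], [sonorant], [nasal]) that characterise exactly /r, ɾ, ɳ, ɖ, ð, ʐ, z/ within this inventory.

/r, ɾ, ɳ, ɖ, ð, ʐ, z/ are all [+voice], [-lateral], [-labial], [-dorsal], and no other segment in the inventory matches all four values. Dropping any one of them over-generates: [-lateral, -labial, -dorsal] alone would also admit /ʈ, ts, ʃ, θ/; [+voice, -labial, -dorsal] alone would also admit /ɭ/; [+voice, -lateral, -dorsal] alone would also admit /β, ɱ, v, b/; [+voice, -lateral, -labial] alone would also admit /ɡ, j, ŋ, ɲ, …/. No other combination of three listed features picks out exactly this set either, so fewer than four features will not do.

[+voice, -lateral, -labial, -dorsal]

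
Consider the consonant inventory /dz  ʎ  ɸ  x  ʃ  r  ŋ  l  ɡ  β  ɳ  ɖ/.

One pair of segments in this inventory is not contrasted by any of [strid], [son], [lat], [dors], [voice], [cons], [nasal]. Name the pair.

On the given features, /β/ and /ɖ/ have an identical profile: [-strident], [-sonorant], [-lateral], [-dorsal], [+voice], [+consonantal], [-nasal]. No other two segments in the inventory coincide on all 7 features. (They do differ in [continuant], [labial] and [coronal], which are not among the given features.)

β, ɖ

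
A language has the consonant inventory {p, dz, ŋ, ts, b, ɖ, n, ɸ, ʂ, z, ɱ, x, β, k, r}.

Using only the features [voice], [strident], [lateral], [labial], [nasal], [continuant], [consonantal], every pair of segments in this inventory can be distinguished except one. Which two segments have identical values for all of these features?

ŋ, n

Both /ŋ/ and /n/ are [+voice], [-strident], [-lateral], [-labial], [+nasal], [-continuant], [+consonantal]. Since the list omits [coronal] and [dorsal] — which do distinguish the velar nasal from the alveolar nasal — this pair collapses; all other pairs remain distinct.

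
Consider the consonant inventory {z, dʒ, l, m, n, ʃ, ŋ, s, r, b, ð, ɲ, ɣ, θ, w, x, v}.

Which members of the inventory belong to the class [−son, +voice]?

z, dʒ, b, ð, ɣ, v

Among the inventory, the [−sonorant] segments are /z, dʒ, ʃ, s, b, ð, ɣ, θ, x, v/.
Intersecting with [+voice] leaves /z, dʒ, b, ð, ɣ, v/.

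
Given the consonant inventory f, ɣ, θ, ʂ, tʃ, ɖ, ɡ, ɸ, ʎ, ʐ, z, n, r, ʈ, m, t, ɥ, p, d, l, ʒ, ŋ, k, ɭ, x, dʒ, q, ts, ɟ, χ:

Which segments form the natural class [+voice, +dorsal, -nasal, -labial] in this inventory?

ɣ, ɡ, ʎ, ɟ

Checking each segment against [+voice], [+dorsal], [-nasal], [-labial]: /ɣ/ (voiced velar fricative), /ɡ/ (voiced velar stop), /ʎ/ (palatal lateral approximant), /ɟ/ (voiced palatal stop) satisfy every feature; every other segment in the inventory fails at least one.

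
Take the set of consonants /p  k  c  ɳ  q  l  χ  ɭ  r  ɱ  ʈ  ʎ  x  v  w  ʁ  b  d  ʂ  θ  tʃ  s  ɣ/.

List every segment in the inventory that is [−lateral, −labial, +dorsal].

k, c, q, χ, x, ʁ, ɣ

Eliminate segments failing any feature: /p, ɱ, v, w, b/ are [+labial]; /ɳ, r, ʈ, d, ʂ, θ, tʃ, s/ are [−dorsal]; /l, ɭ, ʎ/ are [+lateral]. The remaining /k, c, q, χ, x, ʁ, ɣ/ satisfy [−lateral], [−labial], [+dorsal].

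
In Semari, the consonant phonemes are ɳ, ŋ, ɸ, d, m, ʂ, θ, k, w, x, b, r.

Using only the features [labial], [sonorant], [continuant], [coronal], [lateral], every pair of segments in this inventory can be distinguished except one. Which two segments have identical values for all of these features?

θ, ʂ

/θ/ (voiceless dental fricative) and /ʂ/ (voiceless retroflex fricative) are both [−labial], [−sonorant], [+continuant], [+coronal], [−lateral], so none of the listed features separates them. (They do differ in [strident], [anterior] and [distributed], which are not among the given features.) Every other pair in the inventory differs on at least one listed feature.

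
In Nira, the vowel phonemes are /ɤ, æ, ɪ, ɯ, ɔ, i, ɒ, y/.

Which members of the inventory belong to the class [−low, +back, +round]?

Eliminate segments failing any feature: /ɤ, ɯ/ are [−round]; /æ, ɒ/ are [+low]; /ɪ, i, y/ are [−back]. The remaining /ɔ/ satisfy [−low], [+back], [+round].

ɔ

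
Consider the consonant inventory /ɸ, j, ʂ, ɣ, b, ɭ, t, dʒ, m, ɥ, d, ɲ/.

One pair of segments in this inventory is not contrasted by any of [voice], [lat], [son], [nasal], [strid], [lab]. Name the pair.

On the given features, /d/ and /ɣ/ have an identical profile: [+voice], [-lateral], [-sonorant], [-nasal], [-strident], [-labial]. No other two segments in the inventory coincide on all 6 features. (They do differ in [continuant], [coronal] and [dorsal], which are not among the given features.)

d, ɣ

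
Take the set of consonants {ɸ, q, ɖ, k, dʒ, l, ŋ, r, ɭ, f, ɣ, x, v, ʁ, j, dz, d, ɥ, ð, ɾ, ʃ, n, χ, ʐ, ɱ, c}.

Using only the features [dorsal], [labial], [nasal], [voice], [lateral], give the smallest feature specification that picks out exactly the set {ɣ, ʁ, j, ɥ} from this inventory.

[+voice, −nasal, +dorsal]

/ɣ, ʁ, j, ɥ/ are all [+voice], [−nasal], [+dorsal], and no other segment in the inventory matches all three values. Dropping any one of them over-generates: [−nasal, +dorsal] alone would also admit /q, k, x, χ, …/; [+voice, +dorsal] alone would also admit /ŋ/; [+voice, −nasal] alone would also admit /ɖ, dʒ, l, r, …/. No other combination of two listed features picks out exactly this set either, so fewer than three features will not do.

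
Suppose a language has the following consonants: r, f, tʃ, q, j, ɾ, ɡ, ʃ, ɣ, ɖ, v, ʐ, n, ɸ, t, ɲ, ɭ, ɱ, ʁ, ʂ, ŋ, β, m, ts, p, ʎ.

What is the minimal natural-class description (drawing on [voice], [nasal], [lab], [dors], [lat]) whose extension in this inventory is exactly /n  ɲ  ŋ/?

The class [+nasal], [-labial] has exactly /n, ɲ, ŋ/ as its extension in this inventory. No smaller conjunction from the listed features achieves this: [-labial] alone would also admit /r, tʃ, q, j, …/; [+nasal] alone would also admit /ɱ, m/; and checking the remaining single features turns up none with this extension.

[+nasal, -lab]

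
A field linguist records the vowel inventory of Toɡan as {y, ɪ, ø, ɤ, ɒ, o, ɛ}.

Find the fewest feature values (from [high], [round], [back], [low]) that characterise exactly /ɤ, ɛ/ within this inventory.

[-high, -round]

The class [-high], [-round] has exactly /ɤ, ɛ/ as its extension in this inventory. No smaller conjunction from the listed features achieves this: [-round] alone would also admit /ɪ/; [-high] alone would also admit /ø, ɒ, o/; and checking the remaining single features turns up none with this extension.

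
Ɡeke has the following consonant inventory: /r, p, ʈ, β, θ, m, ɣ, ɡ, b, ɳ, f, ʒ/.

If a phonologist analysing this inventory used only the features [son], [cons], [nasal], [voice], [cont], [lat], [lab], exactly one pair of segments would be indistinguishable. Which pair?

/ʒ/ (voiced postalveolar fricative) and /ɣ/ (voiced velar fricative) are both [-sonorant], [+consonantal], [-nasal], [+voice], [+continuant], [-lateral], [-labial], so none of the listed features separates them. (They do differ in [strident], [coronal] and [dorsal], which are not among the given features.) Every other pair in the inventory differs on at least one listed feature.

ʒ, ɣ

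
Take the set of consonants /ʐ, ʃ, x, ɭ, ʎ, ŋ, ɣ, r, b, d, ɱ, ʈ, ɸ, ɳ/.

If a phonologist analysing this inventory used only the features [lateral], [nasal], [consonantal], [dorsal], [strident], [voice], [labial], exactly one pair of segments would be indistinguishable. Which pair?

d, r

On the given features, /d/ and /r/ have an identical profile: [-lateral], [-nasal], [+consonantal], [-dorsal], [-strident], [+voice], [-labial]. No other two segments in the inventory coincide on all 7 features. (They do differ in [sonorant] and [continuant], which are not among the given features.)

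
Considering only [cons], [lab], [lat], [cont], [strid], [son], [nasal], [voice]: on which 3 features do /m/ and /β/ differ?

[sonorant], [nasal], [continuant]

/m/ is the bilabial nasal and /β/ is the voiced bilabial fricative. Both are [+consonantal], [+labial], [−lateral], [−strident], [+voice]. /m/ is [+sonorant] while /β/ is [−sonorant]; /m/ is [+nasal] while /β/ is [−nasal]; /m/ is [−continuant] while /β/ is [+continuant], so the distinguishing features are [sonorant], [nasal], [continuant].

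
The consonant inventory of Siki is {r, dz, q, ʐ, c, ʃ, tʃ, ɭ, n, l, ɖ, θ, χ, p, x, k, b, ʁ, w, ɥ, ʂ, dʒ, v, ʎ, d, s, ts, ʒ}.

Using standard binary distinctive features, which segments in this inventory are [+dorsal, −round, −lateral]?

Eliminate segments failing any feature: /r, dz, ʐ, ʃ, tʃ, ɭ, n, l, ɖ, θ, p, b, ʂ, dʒ, v, d, s, ts, ʒ/ are [−dorsal]; /w, ɥ/ are [+round]; /ʎ/ is [+lateral]. The remaining /q, c, χ, x, k, ʁ/ satisfy [+dorsal], [−round], [−lateral].

q, c, χ, x, k, ʁ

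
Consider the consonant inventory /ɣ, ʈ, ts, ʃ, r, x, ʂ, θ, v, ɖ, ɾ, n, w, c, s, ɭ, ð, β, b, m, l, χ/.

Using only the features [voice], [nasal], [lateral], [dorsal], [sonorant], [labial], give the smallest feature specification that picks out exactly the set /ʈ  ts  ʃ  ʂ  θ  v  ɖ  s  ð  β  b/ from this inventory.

/ʈ, ts, ʃ, ʂ, θ, v, ɖ, s, ð, β, b/ are all [-sonorant], [-dorsal], and no other segment in the inventory matches both values. Dropping any one of them over-generates: [-dorsal] alone would also admit /r, ɾ, n, ɭ, …/; [-sonorant] alone would also admit /ɣ, x, c, χ/. No other single listed feature picks out exactly this set either, so fewer than two features will not do.

[-sonorant, -dorsal]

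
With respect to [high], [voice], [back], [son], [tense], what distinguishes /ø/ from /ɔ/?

[back], [tense]

/ø/ (mid front rounded tense vowel) and /ɔ/ (mid back rounded lax vowel) agree on [-high], [+voice], [+sonorant]. They differ on [back] (/ø/ [-], /ɔ/ [+]), [tense] (/ø/ [+], /ɔ/ [-]).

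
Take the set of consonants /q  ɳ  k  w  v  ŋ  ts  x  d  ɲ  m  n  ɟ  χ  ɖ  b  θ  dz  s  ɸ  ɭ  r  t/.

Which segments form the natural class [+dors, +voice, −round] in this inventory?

Checking each segment against [+dorsal], [+voice], [−round]: /ŋ/ (velar nasal), /ɲ/ (palatal nasal), /ɟ/ (voiced palatal stop) satisfy every feature; every other segment in the inventory fails at least one.

ŋ, ɲ, ɟ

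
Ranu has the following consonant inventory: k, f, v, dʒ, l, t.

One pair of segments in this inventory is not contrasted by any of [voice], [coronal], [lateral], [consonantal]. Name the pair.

f, k

/f/ (voiceless labiodental fricative) and /k/ (voiceless velar stop) are both [−voice], [−coronal], [−lateral], [+consonantal], so none of the listed features separates them. (They do differ in [continuant], [labial] and [dorsal], which are not among the given features.) Every other pair in the inventory differs on at least one listed feature.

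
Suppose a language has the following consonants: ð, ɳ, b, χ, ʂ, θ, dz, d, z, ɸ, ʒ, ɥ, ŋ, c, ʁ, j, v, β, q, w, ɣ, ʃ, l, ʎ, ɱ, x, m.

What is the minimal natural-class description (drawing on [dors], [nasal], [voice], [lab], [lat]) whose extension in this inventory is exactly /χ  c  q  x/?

/χ, c, q, x/ are all [−voice], [+dorsal], and no other segment in the inventory matches both values. Dropping any one of them over-generates: [+dorsal] alone would also admit /ɥ, ŋ, ʁ, j, …/; [−voice] alone would also admit /ʂ, θ, ɸ, ʃ/. No other single listed feature picks out exactly this set either, so fewer than two features will not do.

[−voice, +dors]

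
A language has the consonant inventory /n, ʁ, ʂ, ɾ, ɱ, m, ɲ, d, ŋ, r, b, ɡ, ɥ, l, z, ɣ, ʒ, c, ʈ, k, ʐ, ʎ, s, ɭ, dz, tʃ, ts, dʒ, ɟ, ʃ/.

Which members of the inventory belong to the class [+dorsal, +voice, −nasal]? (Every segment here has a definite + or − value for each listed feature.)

Checking each segment against [+dorsal], [+voice], [−nasal]: /ʁ/ (voiced uvular fricative), /ɡ/ (voiced velar stop), /ɥ/ (labial-palatal glide), /ɣ/ (voiced velar fricative), /ʎ/ (palatal lateral approximant), /ɟ/ (voiced palatal stop) satisfy every feature; every other segment in the inventory fails at least one.

ʁ, ɡ, ɥ, ɣ, ʎ, ɟ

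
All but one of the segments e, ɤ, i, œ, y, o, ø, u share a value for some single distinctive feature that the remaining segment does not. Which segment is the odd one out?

/i, e, ɤ, o, u, ø, y/ are all [+tense], but /œ/ (mid front rounded lax vowel) is [−tense]. No other single segment can be removed to leave a set sharing one feature value that the removed segment lacks, so /œ/ is the odd one out.

œ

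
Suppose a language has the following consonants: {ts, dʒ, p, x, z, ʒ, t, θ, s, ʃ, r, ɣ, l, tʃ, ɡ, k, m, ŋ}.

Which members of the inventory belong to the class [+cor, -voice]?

ts, t, θ, s, ʃ, tʃ

Eliminate segments failing any feature: /dʒ, z, ʒ, r, l/ are [+voice]; /p, x, ɣ, ɡ, k, m, ŋ/ are [-coronal]. The remaining /ts, t, θ, s, ʃ, tʃ/ satisfy [+coronal], [-voice].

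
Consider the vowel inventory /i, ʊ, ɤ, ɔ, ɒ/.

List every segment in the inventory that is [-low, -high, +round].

ɔ

Eliminate segments failing any feature: /i, ʊ/ are [+high]; /ɤ/ is [-round]; /ɒ/ is [+low]. The remaining /ɔ/ satisfy [-low], [-high], [+round].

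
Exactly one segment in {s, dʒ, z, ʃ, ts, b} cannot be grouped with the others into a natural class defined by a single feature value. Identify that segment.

/dʒ, ts, z, s, ʃ/ are all [+strident], but /b/ (voiced bilabial stop) is [-strident]. No other single segment can be removed to leave a set sharing one feature value that the removed segment lacks, so /b/ is the odd one out.

b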